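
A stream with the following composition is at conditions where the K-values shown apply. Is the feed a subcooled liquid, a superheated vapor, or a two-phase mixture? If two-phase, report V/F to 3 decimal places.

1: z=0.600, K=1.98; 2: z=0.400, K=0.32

ΣzᵢKᵢ = 1.316; Σzᵢ/Kᵢ = 1.553.
Both exceed 1, so a two-phase solution exists.
Material balance + equilibrium reduce to Σ zᵢ(Kᵢ−1)/(1+ψ(Kᵢ−1)) = 0.
Newton iteration, ψ⁰ = 0.5:
  ψ = 0.500: g = -0.0175, g' = -0.684 → ψ = 0.474
Converged at ψ = 0.474.

two-phase, V/F = 0.474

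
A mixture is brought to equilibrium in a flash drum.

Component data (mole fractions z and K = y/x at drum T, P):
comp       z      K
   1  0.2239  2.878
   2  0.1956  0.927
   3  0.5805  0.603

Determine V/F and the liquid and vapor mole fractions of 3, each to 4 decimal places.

Rachford–Rice: g(V/F) = Σ zᵢ(Kᵢ−1)/(1+V/F(Kᵢ−1)) = 0.
g(0) = ΣzᵢKᵢ − 1 = 0.1757 and g(1) = 1 − Σzᵢ/Kᵢ = -0.2515, so a root lies in (0, 1).
Newton iteration, V/F⁰ = 0.5:
  V/F = 0.5000: g = -0.08550, g' = -0.3536 → V/F = 0.2582
  V/F = 0.2582: g = 0.01184, g' = -0.4728 → V/F = 0.2832
  V/F = 0.2832: g = 0.00024, g' = -0.4537 → V/F = 0.2838
Converged at V/F = 0.2838.
Compositions from xᵢ = zᵢ/(1+V/F(Kᵢ−1)), yᵢ = Kᵢxᵢ:
  1: x = 0.1461, y = 0.4204
  2: x = 0.1997, y = 0.1852
  3: x = 0.6542, y = 0.3945

V/F = 0.2838, x_3 = 0.6542, y_3 = 0.3945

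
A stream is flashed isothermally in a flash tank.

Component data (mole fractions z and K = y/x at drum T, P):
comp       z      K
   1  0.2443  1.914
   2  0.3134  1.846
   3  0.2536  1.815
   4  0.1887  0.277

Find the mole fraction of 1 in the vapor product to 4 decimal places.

y_1 = 0.2563

Rachford–Rice: g(ψ) = Σ zᵢ(Kᵢ−1)/(1+ψ(Kᵢ−1)) = 0.
Check two-phase: ΣzᵢKᵢ = 1.5587 > 1 and Σzᵢ/Kᵢ = 1.1184 > 1, so g(0) = 0.5587 > 0 and g(1) = -0.1184 < 0.
Newton–Raphson from ψ = 0.5:
  ψ = 0.5000: g = 0.27275, g' = -0.5339 → ψ = 1.0000
  ψ = 1.0000: g = -0.11836, g' = -1.4582 → ψ = 0.9188
  ψ = 0.9188: g = -0.01770, g' = -1.0617 → ψ = 0.9022
  ψ = 0.9022: g = -0.00048, g' = -1.0051 → ψ = 0.9017
Converged at ψ = 0.9017.
Compositions from xᵢ = zᵢ/(1+ψ(Kᵢ−1)), yᵢ = Kᵢxᵢ:
  1: x = 0.1339, y = 0.2563
  2: x = 0.1778, y = 0.3282
  3: x = 0.1462, y = 0.2653
  4: x = 0.5421, y = 0.1502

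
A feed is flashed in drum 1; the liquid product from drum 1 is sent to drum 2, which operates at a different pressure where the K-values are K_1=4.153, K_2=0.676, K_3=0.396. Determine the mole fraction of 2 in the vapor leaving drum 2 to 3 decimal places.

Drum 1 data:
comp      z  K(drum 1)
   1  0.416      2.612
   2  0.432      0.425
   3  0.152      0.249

Drum 1:
Material balance + equilibrium reduce to Σ zᵢ(Kᵢ−1)/(1+ψ₁(Kᵢ−1)) = 0.
Feasibility: ΣzᵢKᵢ = 1.308, Σzᵢ/Kᵢ = 1.786 — both > 1, two phases present.
Newton iteration, ψ₁⁰ = 0.46:
  ψ₁ = 0.460: g = -0.1271, g' = -0.821 → ψ₁ = 0.305
Converged at ψ₁ = 0.305.
Drum-1 compositions:
  1: x = 0.279, y = 0.728
  2: x = 0.524, y = 0.223
  3: x = 0.197, y = 0.049
Drum-2 feed = drum-1 liquid: z₂ = (0.2788, 0.5240, 0.1972).
Drum 2:
Newton iteration, ψ₂⁰ = 0.68:
  ψ₂ = 0.680: g = -0.1403, g' = -0.578 → ψ₂ = 0.437
  ψ₂ = 0.437: g = 0.0099, g' = -0.697 → ψ₂ = 0.451
  ψ₂ = 0.451: g = 0.0001, g' = -0.683 → ψ₂ = 0.452
Converged at ψ₂ = 0.452.
  1: x = 0.115, y = 0.478
  2: x = 0.614, y = 0.415
  3: x = 0.271, y = 0.107

y_2 (drum 2) = 0.415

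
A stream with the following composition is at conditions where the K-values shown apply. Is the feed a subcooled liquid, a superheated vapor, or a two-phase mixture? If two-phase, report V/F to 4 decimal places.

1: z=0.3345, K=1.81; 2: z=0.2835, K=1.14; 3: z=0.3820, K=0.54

ΣzᵢKᵢ = 1.1349; Σzᵢ/Kᵢ = 1.1409.
Both exceed 1, so a two-phase solution exists.
Rachford–Rice: g(ψ) = Σ zᵢ(Kᵢ−1)/(1+ψ(Kᵢ−1)) = 0.
Iterate (Newton) starting at ψ = 0.5:
  ψ = 0.5000: g = 0.00173, g' = -0.2524 → ψ = 0.5069
Converged at ψ = 0.5068.

two-phase, V/F = 0.5068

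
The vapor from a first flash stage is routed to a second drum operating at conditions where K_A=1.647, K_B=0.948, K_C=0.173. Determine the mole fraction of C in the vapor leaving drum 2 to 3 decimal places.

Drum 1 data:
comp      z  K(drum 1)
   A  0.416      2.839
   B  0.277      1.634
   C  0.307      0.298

y_C (drum 2) = 0.050

Drum 1:
Rachford–Rice: g(ψ₁) = Σ zᵢ(Kᵢ−1)/(1+ψ₁(Kᵢ−1)) = 0.
g(0) = ΣzᵢKᵢ − 1 = 0.725 and g(1) = 1 − Σzᵢ/Kᵢ = -0.346, so a root lies in (0, 1).
Newton–Raphson from ψ₁ = 0.5:
  ψ₁ = 0.500: g = 0.1998, g' = -0.805 → ψ₁ = 0.748
  ψ₁ = 0.748: g = -0.0128, g' = -0.972 → ψ₁ = 0.735
Converged at ψ₁ = 0.735.
Drum-1 compositions:
  A: x = 0.177, y = 0.502
  B: x = 0.189, y = 0.309
  C: x = 0.634, y = 0.189
Drum-2 feed = drum-1 vapor: z₂ = (0.5023, 0.3088, 0.1890).
Drum 2:
Rachford–Rice: g(ψ₂) = Σ zᵢ(Kᵢ−1)/(1+ψ₂(Kᵢ−1)) = 0.
Feasibility: ΣzᵢKᵢ = 1.153, Σzᵢ/Kᵢ = 1.723 — both > 1, two phases present.
Newton iteration, ψ₂⁰ = 0.41:
  ψ₂ = 0.410: g = 0.0040, g' = -0.428 → ψ₂ = 0.419
Converged at ψ₂ = 0.419.
  A: x = 0.395, y = 0.651
  B: x = 0.316, y = 0.299
  C: x = 0.289, y = 0.050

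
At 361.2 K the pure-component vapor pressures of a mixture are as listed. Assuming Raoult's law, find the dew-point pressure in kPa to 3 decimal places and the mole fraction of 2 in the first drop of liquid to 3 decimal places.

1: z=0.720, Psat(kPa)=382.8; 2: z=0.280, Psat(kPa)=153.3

At the dew point ψ → 1, so Σzᵢ/Kᵢ = 1 with Kᵢ = Pᵢˢᵃᵗ/P ⇒ 1/P = Σzᵢ/Pᵢˢᵃᵗ.
1/P = 0.720/382.8 + 0.280/153.3 = 0.003707 ⇒ P = 269.734 kPa
xᵢ = zᵢP/Pᵢˢᵃᵗ ⇒ x_2 = 0.280·269.734/153.3 = 0.493

Pdew = 269.734 kPa, x_2 = 0.493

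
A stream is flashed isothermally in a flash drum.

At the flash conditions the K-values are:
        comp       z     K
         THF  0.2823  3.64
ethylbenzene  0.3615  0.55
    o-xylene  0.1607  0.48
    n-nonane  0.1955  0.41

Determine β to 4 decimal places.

β = 0.2871

Let β = V/F and solve Σ zᵢ(Kᵢ−1)/(1+β(Kᵢ−1)) = 0.
Feasibility: ΣzᵢKᵢ = 1.3837, Σzᵢ/Kᵢ = 1.5464 — both > 1, two phases present.
Newton iteration, β⁰ = 0.45:
  β = 0.4500: g = -0.12949, g' = -0.7263 → β = 0.2717
  β = 0.2717: g = 0.01397, g' = -0.9176 → β = 0.2869
  β = 0.2869: g = 0.00020, g' = -0.8922 → β = 0.2871
Converged at β = 0.2871.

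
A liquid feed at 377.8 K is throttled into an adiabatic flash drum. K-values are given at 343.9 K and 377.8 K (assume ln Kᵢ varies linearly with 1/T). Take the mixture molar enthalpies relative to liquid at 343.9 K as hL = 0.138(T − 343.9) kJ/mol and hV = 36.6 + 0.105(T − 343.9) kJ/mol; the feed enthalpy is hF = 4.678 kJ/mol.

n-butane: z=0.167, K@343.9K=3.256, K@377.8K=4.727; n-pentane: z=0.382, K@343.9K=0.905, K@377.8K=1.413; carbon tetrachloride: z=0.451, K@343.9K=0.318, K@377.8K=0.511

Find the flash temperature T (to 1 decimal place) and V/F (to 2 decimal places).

T = 349.3 K, V/F = 0.11

Adiabatic flash: solve Rachford–Rice at each trial T, then check hF = ψ·hV(T) + (1−ψ)·hL(T).
  T = 343.9 K: K = (3.256, 0.905, 0.318), RR gives ψ = 0.033, H_out = 1.192 kJ/mol
  T = 377.8 K: K = (4.727, 1.413, 0.511), RR gives ψ = 0.614, H_out = 26.461 kJ/mol
  T = 360.9 K: K = (3.960, 1.143, 0.408), RR gives ψ = 0.284, H_out = 12.592 kJ/mol
  T = 352.4 K: K = (3.599, 1.020, 0.361), RR gives ψ = 0.152, H_out = 6.683 kJ/mol
  T = 348.1 K: K = (3.423, 0.961, 0.339), RR gives ψ = 0.090, H_out = 3.871 kJ/mol
  T = 350.2 K: K = (3.509, 0.990, 0.350), RR gives ψ = 0.120, H_out = 5.233 kJ/mol
Linear interpolation between T = 348.1 (H_out = 3.871) and T = 350.2 (H_out = 5.233) on hF = 4.678 gives T ≈ 349.3 K, at which ψ = 0.11.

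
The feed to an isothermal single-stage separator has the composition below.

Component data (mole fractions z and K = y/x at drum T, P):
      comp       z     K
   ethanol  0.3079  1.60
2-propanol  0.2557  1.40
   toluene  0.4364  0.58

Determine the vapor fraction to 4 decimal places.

ψ = 0.4785

Let ψ = V/F and solve Σ zᵢ(Kᵢ−1)/(1+ψ(Kᵢ−1)) = 0.
Check two-phase: ΣzᵢKᵢ = 1.1037 > 1 and Σzᵢ/Kᵢ = 1.1275 > 1, so g(0) = 0.1037 > 0 and g(1) = -0.1275 < 0.
Iterate (Newton) starting at ψ = 0.5:
  ψ = 0.5000: g = -0.00467, g' = -0.2173 → ψ = 0.4785
Converged at ψ = 0.4785.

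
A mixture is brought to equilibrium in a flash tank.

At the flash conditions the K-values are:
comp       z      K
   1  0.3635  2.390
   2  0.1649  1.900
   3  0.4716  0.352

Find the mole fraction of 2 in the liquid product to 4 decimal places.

Let ψ = V/F and solve Σ zᵢ(Kᵢ−1)/(1+ψ(Kᵢ−1)) = 0.
g(0) = ΣzᵢKᵢ − 1 = 0.3481 and g(1) = 1 − Σzᵢ/Kᵢ = -0.5787, so a root lies in (0, 1).
Iterate (Newton) starting at ψ = 0.46:
  ψ = 0.4600: g = -0.02221, g' = -0.7300 → ψ = 0.4296
  ψ = 0.4296: g = -0.00008, g' = -0.7251 → ψ = 0.4295
Converged at ψ = 0.4295.
Compositions from xᵢ = zᵢ/(1+ψ(Kᵢ−1)), yᵢ = Kᵢxᵢ:
  1: x = 0.2276, y = 0.5440
  2: x = 0.1189, y = 0.2260
  3: x = 0.6534, y = 0.2300

x_2 = 0.1189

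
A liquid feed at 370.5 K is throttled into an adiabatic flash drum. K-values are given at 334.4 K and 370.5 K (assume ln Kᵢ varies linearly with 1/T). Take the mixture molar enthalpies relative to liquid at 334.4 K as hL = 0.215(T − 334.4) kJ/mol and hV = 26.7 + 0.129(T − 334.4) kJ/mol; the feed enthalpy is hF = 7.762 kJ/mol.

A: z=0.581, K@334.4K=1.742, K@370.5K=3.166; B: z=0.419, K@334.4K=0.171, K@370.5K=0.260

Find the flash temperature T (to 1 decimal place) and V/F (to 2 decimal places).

T = 339.6 K, V/F = 0.25

Adiabatic flash: solve Rachford–Rice at each trial T, then check hF = ψ·hV(T) + (1−ψ)·hL(T).
  T = 334.4 K: K = (1.742, 0.171), RR gives ψ = 0.136, H_out = 3.635 kJ/mol
  T = 370.5 K: K = (3.166, 0.260), RR gives ψ = 0.592, H_out = 21.723 kJ/mol
  T = 352.4 K: K = (2.383, 0.213), RR gives ψ = 0.435, H_out = 14.817 kJ/mol
  T = 343.4 K: K = (2.046, 0.191), RR gives ψ = 0.318, H_out = 10.175 kJ/mol
  T = 338.9 K: K = (1.890, 0.181), RR gives ψ = 0.239, H_out = 7.244 kJ/mol
  T = 341.1 K: K = (1.965, 0.186), RR gives ψ = 0.280, H_out = 8.745 kJ/mol
  T = 340.0 K: K = (1.927, 0.184), RR gives ψ = 0.260, H_out = 8.012 kJ/mol
Linear interpolation between T = 338.9 (H_out = 7.244) and T = 340.0 (H_out = 8.012) on hF = 7.762 gives T ≈ 339.6 K, at which ψ = 0.25.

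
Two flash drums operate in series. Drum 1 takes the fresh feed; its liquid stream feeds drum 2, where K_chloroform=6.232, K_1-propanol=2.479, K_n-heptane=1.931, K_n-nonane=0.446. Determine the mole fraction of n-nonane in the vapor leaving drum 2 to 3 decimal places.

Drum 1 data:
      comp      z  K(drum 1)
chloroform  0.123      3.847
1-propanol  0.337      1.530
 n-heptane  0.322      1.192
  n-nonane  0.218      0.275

Drum 1:
Let ψ₁ = V/F and solve Σ zᵢ(Kᵢ−1)/(1+ψ₁(Kᵢ−1)) = 0.
Check two-phase: ΣzᵢKᵢ = 1.433 > 1 and Σzᵢ/Kᵢ = 1.315 > 1, so g(0) = 0.433 > 0 and g(1) = -0.315 < 0.
Newton–Raphson from ψ₁ = 0.58:
  ψ₁ = 0.580: g = 0.0516, g' = -0.548 → ψ₁ = 0.674
  ψ₁ = 0.674: g = -0.0029, g' = -0.616 → ψ₁ = 0.669
Converged at ψ₁ = 0.669.
Drum-1 compositions:
  chloroform: x = 0.042, y = 0.163
  1-propanol: x = 0.249, y = 0.381
  n-heptane: x = 0.285, y = 0.340
  n-nonane: x = 0.424, y = 0.116
Drum-2 feed = drum-1 liquid: z₂ = (0.0423, 0.2487, 0.2853, 0.4236).
Drum 2:
Material balance + equilibrium reduce to Σ zᵢ(Kᵢ−1)/(1+ψ₂(Kᵢ−1)) = 0.
Check two-phase: ΣzᵢKᵢ = 1.620 > 1 and Σzᵢ/Kᵢ = 1.205 > 1, so g(0) = 0.620 > 0 and g(1) = -0.205 < 0.
Iterate (Newton) starting at ψ₂ = 0.64:
  ψ₂ = 0.640: g = 0.0428, g' = -0.614 → ψ₂ = 0.710
  ψ₂ = 0.710: g = -0.0003, g' = -0.624 → ψ₂ = 0.709
Converged at ψ₂ = 0.709.
  chloroform: x = 0.009, y = 0.056
  1-propanol: x = 0.121, y = 0.301
  n-heptane: x = 0.172, y = 0.332
  n-nonane: x = 0.698, y = 0.311

y_n-nonane (drum 2) = 0.311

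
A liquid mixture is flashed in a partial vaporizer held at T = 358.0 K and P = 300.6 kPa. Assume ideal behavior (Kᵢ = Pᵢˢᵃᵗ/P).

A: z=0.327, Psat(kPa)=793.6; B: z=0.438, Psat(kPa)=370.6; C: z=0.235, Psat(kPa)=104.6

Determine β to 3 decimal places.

Raoult's law: Kᵢ = Pᵢˢᵃᵗ/P = Pᵢˢᵃᵗ/300.6.
  K_A = 793.6/300.6 = 2.64005, K_B = 370.6/300.6 = 1.23287, K_C = 104.6/300.6 = 0.34797
Material balance + equilibrium reduce to Σ zᵢ(Kᵢ−1)/(1+β(Kᵢ−1)) = 0.
Feasibility: ΣzᵢKᵢ = 1.485, Σzᵢ/Kᵢ = 1.154 — both > 1, two phases present.
Iterate (Newton) starting at β = 0.41:
  β = 0.410: g = 0.2046, g' = -0.520 → β = 0.803
  β = 0.803: g = -0.0044, g' = -0.621 → β = 0.796
Converged at β = 0.796.

β = 0.796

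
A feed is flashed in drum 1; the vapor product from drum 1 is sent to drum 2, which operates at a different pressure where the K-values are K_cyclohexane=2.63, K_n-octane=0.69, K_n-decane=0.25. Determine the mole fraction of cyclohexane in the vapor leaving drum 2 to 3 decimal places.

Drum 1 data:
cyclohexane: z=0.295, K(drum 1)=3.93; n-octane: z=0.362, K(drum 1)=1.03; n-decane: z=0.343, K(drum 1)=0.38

y_cyclohexane (drum 2) = 0.617

Drum 1:
Material balance + equilibrium reduce to Σ zᵢ(Kᵢ−1)/(1+ψ₁(Kᵢ−1)) = 0.
Check two-phase: ΣzᵢKᵢ = 1.663 > 1 and Σzᵢ/Kᵢ = 1.329 > 1, so g(0) = 0.663 > 0 and g(1) = -0.329 < 0.
Newton–Raphson from ψ₁ = 0.5:
  ψ₁ = 0.500: g = 0.0531, g' = -0.694 → ψ₁ = 0.577
  ψ₁ = 0.577: g = 0.0011, g' = -0.670 → ψ₁ = 0.578
Converged at ψ₁ = 0.578.
Drum-1 compositions:
  cyclohexane: x = 0.109, y = 0.430
  n-octane: x = 0.356, y = 0.367
  n-decane: x = 0.535, y = 0.203
Drum-2 feed = drum-1 vapor: z₂ = (0.4303, 0.3665, 0.2032).
Drum 2:
Material balance + equilibrium reduce to Σ zᵢ(Kᵢ−1)/(1+ψ₂(Kᵢ−1)) = 0.
g(0) = ΣzᵢKᵢ − 1 = 0.435 and g(1) = 1 − Σzᵢ/Kᵢ = -0.507, so a root lies in (0, 1).
Newton–Raphson from ψ₂ = 0.4:
  ψ₂ = 0.400: g = 0.0772, g' = -0.698 → ψ₂ = 0.511
  ψ₂ = 0.511: g = 0.0009, g' = -0.690 → ψ₂ = 0.512
Converged at ψ₂ = 0.512.
  cyclohexane: x = 0.235, y = 0.617
  n-octane: x = 0.436, y = 0.301
  n-decane: x = 0.330, y = 0.082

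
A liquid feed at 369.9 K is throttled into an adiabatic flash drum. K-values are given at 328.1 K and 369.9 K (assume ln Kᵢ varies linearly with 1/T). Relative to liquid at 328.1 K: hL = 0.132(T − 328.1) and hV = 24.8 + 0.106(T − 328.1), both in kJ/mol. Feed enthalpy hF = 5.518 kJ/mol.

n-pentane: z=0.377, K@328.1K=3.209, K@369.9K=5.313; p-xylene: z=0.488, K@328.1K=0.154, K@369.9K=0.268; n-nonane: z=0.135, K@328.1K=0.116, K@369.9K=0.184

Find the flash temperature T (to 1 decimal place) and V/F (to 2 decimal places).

Adiabatic flash: solve Rachford–Rice at each trial T, then check hF = ψ·hV(T) + (1−ψ)·hL(T).
  T = 328.1 K: K = (3.209, 0.154, 0.116), RR gives ψ = 0.159, H_out = 3.950 kJ/mol
  T = 369.9 K: K = (5.313, 0.268, 0.184), RR gives ψ = 0.358, H_out = 13.999 kJ/mol
  T = 349.0 K: K = (4.192, 0.207, 0.148), RR gives ψ = 0.272, H_out = 9.366 kJ/mol
  T = 338.6 K: K = (3.685, 0.179, 0.132), RR gives ψ = 0.222, H_out = 6.821 kJ/mol
  T = 333.4 K: K = (3.445, 0.166, 0.124), RR gives ψ = 0.192, H_out = 5.447 kJ/mol
  T = 336.0 K: K = (3.564, 0.173, 0.128), RR gives ψ = 0.207, H_out = 6.144 kJ/mol
  T = 334.7 K: K = (3.504, 0.170, 0.126), RR gives ψ = 0.200, H_out = 5.798 kJ/mol
Linear interpolation between T = 333.4 (H_out = 5.447) and T = 334.7 (H_out = 5.798) on hF = 5.518 gives T ≈ 333.7 K, at which ψ = 0.19.

T = 333.7 K, V/F = 0.19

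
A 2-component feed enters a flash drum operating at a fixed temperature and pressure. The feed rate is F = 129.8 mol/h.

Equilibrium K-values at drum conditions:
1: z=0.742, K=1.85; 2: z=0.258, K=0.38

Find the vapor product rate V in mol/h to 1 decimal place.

Let ψ = V/F and solve Σ zᵢ(Kᵢ−1)/(1+ψ(Kᵢ−1)) = 0.
g(0) = ΣzᵢKᵢ − 1 = 0.471 and g(1) = 1 − Σzᵢ/Kᵢ = -0.080, so a root lies in (0, 1).
Binary case is linear: z₁(K₁−1)(1+ψ(K₂−1)) + z₂(K₂−1)(1+ψ(K₁−1)) = 0
⇒ ψ = [z₁(K₁−1)+z₂(K₂−1)] / [−(K₁−1)(K₂−1)] = 0.4707/0.5270 = 0.893
Then V = ψ·F = 0.8932·129.8 = 115.9 mol/h and L = F − V = 13.9 mol/h.

V = 115.9 mol/h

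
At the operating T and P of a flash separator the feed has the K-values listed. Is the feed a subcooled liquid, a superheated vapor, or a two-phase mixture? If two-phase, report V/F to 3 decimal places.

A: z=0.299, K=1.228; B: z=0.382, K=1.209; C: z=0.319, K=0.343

subcooled liquid

ΣzᵢKᵢ = 0.938; Σzᵢ/Kᵢ = 1.489.
Since ΣzᵢKᵢ < 1 the mixture is below its bubble point — single liquid phase.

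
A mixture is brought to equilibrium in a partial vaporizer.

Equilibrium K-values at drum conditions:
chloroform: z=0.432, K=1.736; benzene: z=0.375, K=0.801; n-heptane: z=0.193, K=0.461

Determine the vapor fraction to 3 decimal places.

Let ψ = V/F and solve Σ zᵢ(Kᵢ−1)/(1+ψ(Kᵢ−1)) = 0.
g(0) = ΣzᵢKᵢ − 1 = 0.139 and g(1) = 1 − Σzᵢ/Kᵢ = -0.136, so a root lies in (0, 1).
Newton iteration, ψ⁰ = 0.5:
  ψ = 0.500: g = 0.0071, g' = -0.248 → ψ = 0.529
Converged at ψ = 0.529.

ψ = 0.529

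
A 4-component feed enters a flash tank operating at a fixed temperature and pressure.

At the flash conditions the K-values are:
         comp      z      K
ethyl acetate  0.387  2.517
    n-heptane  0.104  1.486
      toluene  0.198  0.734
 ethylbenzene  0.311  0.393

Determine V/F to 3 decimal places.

Material balance + equilibrium reduce to Σ zᵢ(Kᵢ−1)/(1+V/F(Kᵢ−1)) = 0.
Feasibility: ΣzᵢKᵢ = 1.396, Σzᵢ/Kᵢ = 1.285 — both > 1, two phases present.
Newton–Raphson from V/F = 0.5:
  V/F = 0.500: g = 0.0427, g' = -0.559 → V/F = 0.576
  V/F = 0.576: g = 0.0001, g' = -0.559 → V/F = 0.577
Converged at V/F = 0.577.

V/F = 0.577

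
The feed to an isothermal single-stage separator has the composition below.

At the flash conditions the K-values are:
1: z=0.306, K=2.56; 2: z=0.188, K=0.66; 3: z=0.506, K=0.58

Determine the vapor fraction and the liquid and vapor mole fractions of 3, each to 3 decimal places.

ψ = 0.322, x_3 = 0.585, y_3 = 0.339

Let ψ = V/F and solve Σ zᵢ(Kᵢ−1)/(1+ψ(Kᵢ−1)) = 0.
Feasibility: ΣzᵢKᵢ = 1.201, Σzᵢ/Kᵢ = 1.277 — both > 1, two phases present.
Iterate (Newton) starting at ψ = 0.7:
  ψ = 0.700: g = -0.1567, g' = -0.387 → ψ = 0.295
  ψ = 0.295: g = 0.0134, g' = -0.493 → ψ = 0.322
Converged at ψ = 0.322.
Compositions from xᵢ = zᵢ/(1+ψ(Kᵢ−1)), yᵢ = Kᵢxᵢ:
  1: x = 0.204, y = 0.521
  2: x = 0.211, y = 0.139
  3: x = 0.585, y = 0.339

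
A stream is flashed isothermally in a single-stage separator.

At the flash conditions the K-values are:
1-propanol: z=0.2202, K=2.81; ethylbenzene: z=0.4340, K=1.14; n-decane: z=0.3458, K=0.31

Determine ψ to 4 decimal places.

Let ψ = V/F and solve Σ zᵢ(Kᵢ−1)/(1+ψ(Kᵢ−1)) = 0.
Feasibility: ΣzᵢKᵢ = 1.2207, Σzᵢ/Kᵢ = 1.5745 — both > 1, two phases present.
Newton iteration, ψ⁰ = 0.5:
  ψ = 0.5000: g = -0.09827, g' = -0.5900 → ψ = 0.3334
  ψ = 0.3334: g = -0.00329, g' = -0.5661 → ψ = 0.3276
Converged at ψ = 0.3276.

ψ = 0.3276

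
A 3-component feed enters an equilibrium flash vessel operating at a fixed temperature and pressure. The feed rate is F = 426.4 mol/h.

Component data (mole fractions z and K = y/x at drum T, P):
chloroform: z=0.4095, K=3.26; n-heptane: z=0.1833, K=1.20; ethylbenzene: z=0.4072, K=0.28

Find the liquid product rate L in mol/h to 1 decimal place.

Material balance + equilibrium reduce to Σ zᵢ(Kᵢ−1)/(1+ψ(Kᵢ−1)) = 0.
Check two-phase: ΣzᵢKᵢ = 1.6689 > 1 and Σzᵢ/Kᵢ = 1.7326 > 1, so g(0) = 0.6689 > 0 and g(1) = -0.7326 < 0.
Newton iteration, ψ⁰ = 0.5:
  ψ = 0.5000: g = 0.00972, g' = -0.9824 → ψ = 0.5099
Converged at ψ = 0.5099.
Then V = ψ·F = 0.5099·426.4 = 217.4 mol/h and L = F − V = 209.0 mol/h.

L = 209.0 mol/h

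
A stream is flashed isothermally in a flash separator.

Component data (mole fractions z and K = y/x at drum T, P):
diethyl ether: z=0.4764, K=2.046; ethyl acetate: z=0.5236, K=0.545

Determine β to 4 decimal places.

β = 0.5465

Material balance + equilibrium reduce to Σ zᵢ(Kᵢ−1)/(1+β(Kᵢ−1)) = 0.
Feasibility: ΣzᵢKᵢ = 1.2601, Σzᵢ/Kᵢ = 1.1936 — both > 1, two phases present.
Binary case is linear: z₁(K₁−1)(1+β(K₂−1)) + z₂(K₂−1)(1+β(K₁−1)) = 0
⇒ β = [z₁(K₁−1)+z₂(K₂−1)] / [−(K₁−1)(K₂−1)] = 0.26008/0.47593 = 0.5465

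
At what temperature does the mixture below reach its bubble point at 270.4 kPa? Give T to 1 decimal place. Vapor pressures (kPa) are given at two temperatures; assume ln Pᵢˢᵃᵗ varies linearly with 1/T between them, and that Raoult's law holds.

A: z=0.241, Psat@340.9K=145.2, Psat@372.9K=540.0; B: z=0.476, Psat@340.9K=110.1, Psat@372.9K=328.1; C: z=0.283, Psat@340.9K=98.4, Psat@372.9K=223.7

Bubble-point temperature: ΣzᵢPᵢˢᵃᵗ(T) = P. Interpolate ln Pᵢˢᵃᵗ = aᵢ + bᵢ/T.
  T = 340.9 K: ΣzᵢPᵢˢᵃᵗ = 115.25 kPa
  T = 372.9 K: ΣzᵢPᵢˢᵃᵗ = 349.62 kPa
  T = 356.9 K: ΣzᵢPᵢˢᵃᵗ = 204.98 kPa
  T = 364.9 K: ΣzᵢPᵢˢᵃᵗ = 269.04 kPa
  T = 368.9 K: ΣzᵢPᵢˢᵃᵗ = 307.07 kPa
  T = 366.9 K: ΣzᵢPᵢˢᵃᵗ = 287.51 kPa
  T = 365.9 K: ΣzᵢPᵢˢᵃᵗ = 278.14 kPa
  T = 365.4 K: ΣzᵢPᵢˢᵃᵗ = 273.56 kPa
Interpolating between 364.9 K and 365.4 K gives T ≈ 365.1 K.

T = 365.1 K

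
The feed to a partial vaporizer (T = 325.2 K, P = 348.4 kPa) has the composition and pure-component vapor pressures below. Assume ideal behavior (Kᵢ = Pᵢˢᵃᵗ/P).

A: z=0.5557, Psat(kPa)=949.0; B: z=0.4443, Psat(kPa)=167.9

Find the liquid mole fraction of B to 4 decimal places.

Raoult's law: Kᵢ = Pᵢˢᵃᵗ/P = Pᵢˢᵃᵗ/348.4.
  K_A = 949.0/348.4 = 2.723881, K_B = 167.9/348.4 = 0.481917
Material balance + equilibrium reduce to Σ zᵢ(Kᵢ−1)/(1+V/F(Kᵢ−1)) = 0.
g(0) = ΣzᵢKᵢ − 1 = 0.7278 and g(1) = 1 − Σzᵢ/Kᵢ = -0.1260, so a root lies in (0, 1).
Binary case is linear: z₁(K₁−1)(1+V/F(K₂−1)) + z₂(K₂−1)(1+V/F(K₁−1)) = 0
⇒ V/F = [z₁(K₁−1)+z₂(K₂−1)] / [−(K₁−1)(K₂−1)] = 0.72778/0.89311 = 0.8149
Compositions from xᵢ = zᵢ/(1+V/F(Kᵢ−1)), yᵢ = Kᵢxᵢ:
  A: x = 0.2311, y = 0.6294
  B: x = 0.7689, y = 0.3706

x_B = 0.7689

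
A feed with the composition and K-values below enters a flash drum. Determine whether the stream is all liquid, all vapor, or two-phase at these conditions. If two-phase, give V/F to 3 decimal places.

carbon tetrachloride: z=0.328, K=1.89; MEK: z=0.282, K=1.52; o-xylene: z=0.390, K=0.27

two-phase, V/F = 0.287

ΣzᵢKᵢ = 1.154; Σzᵢ/Kᵢ = 1.804.
Both exceed 1, so a two-phase solution exists.
Rachford–Rice: g(ψ) = Σ zᵢ(Kᵢ−1)/(1+ψ(Kᵢ−1)) = 0.
Newton–Raphson from ψ = 0.38:
  ψ = 0.380: g = -0.0534, g' = -0.596 → ψ = 0.290
  ψ = 0.290: g = -0.0019, g' = -0.556 → ψ = 0.287
Converged at ψ = 0.287.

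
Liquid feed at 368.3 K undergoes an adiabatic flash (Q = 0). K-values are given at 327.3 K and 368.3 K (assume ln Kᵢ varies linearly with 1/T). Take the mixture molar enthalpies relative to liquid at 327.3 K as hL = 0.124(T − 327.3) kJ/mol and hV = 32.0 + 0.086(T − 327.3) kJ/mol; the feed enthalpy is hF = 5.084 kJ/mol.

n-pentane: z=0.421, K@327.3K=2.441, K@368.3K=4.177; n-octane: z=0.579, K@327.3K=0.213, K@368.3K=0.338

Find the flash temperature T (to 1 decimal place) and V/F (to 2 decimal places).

Adiabatic flash: solve Rachford–Rice at each trial T, then check hF = ψ·hV(T) + (1−ψ)·hL(T).
  T = 327.3 K: K = (2.441, 0.213), RR gives ψ = 0.133, H_out = 4.260 kJ/mol
  T = 368.3 K: K = (4.177, 0.338), RR gives ψ = 0.454, H_out = 18.896 kJ/mol
  T = 347.8 K: K = (3.244, 0.272), RR gives ψ = 0.320, H_out = 12.541 kJ/mol
  T = 337.6 K: K = (2.828, 0.242), RR gives ψ = 0.239, H_out = 8.816 kJ/mol
  T = 332.5 K: K = (2.632, 0.227), RR gives ψ = 0.190, H_out = 6.691 kJ/mol
  T = 329.9 K: K = (2.536, 0.220), RR gives ψ = 0.163, H_out = 5.514 kJ/mol
  T = 328.6 K: K = (2.488, 0.217), RR gives ψ = 0.148, H_out = 4.898 kJ/mol
Linear interpolation between T = 328.6 (H_out = 4.898) and T = 329.9 (H_out = 5.514) on hF = 5.084 gives T ≈ 329.0 K, at which ψ = 0.15.

T = 329.0 K, V/F = 0.15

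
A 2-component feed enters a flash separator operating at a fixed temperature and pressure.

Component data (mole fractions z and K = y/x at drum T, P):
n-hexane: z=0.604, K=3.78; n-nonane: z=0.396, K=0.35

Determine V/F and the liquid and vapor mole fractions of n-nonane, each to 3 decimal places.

Rachford–Rice: g(V/F) = Σ zᵢ(Kᵢ−1)/(1+V/F(Kᵢ−1)) = 0.
Check two-phase: ΣzᵢKᵢ = 2.422 > 1 and Σzᵢ/Kᵢ = 1.291 > 1, so g(0) = 1.422 > 0 and g(1) = -0.291 < 0.
Newton–Raphson from V/F = 0.58:
  V/F = 0.580: g = 0.2296, g' = -1.115 → V/F = 0.786
  V/F = 0.786: g = 0.0010, g' = -1.159 → V/F = 0.787
Converged at V/F = 0.787.
Compositions from xᵢ = zᵢ/(1+V/F(Kᵢ−1)), yᵢ = Kᵢxᵢ:
  n-hexane: x = 0.190, y = 0.716
  n-nonane: x = 0.810, y = 0.284

V/F = 0.787, x_n-nonane = 0.810, y_n-nonane = 0.284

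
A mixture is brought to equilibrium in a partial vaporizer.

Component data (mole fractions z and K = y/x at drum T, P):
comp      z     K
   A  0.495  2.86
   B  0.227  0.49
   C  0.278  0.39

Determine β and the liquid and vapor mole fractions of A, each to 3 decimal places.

Rachford–Rice: g(β) = Σ zᵢ(Kᵢ−1)/(1+β(Kᵢ−1)) = 0.
Check two-phase: ΣzᵢKᵢ = 1.635 > 1 and Σzᵢ/Kᵢ = 1.349 > 1, so g(0) = 0.635 > 0 and g(1) = -0.349 < 0.
Iterate (Newton) starting at β = 0.5:
  β = 0.500: g = 0.0777, g' = -0.780 → β = 0.600
  β = 0.600: g = 0.0012, g' = -0.762 → β = 0.601
Converged at β = 0.601.
Compositions from xᵢ = zᵢ/(1+β(Kᵢ−1)), yᵢ = Kᵢxᵢ:
  A: x = 0.234, y = 0.668
  B: x = 0.327, y = 0.160
  C: x = 0.439, y = 0.171

β = 0.601, x_A = 0.234, y_A = 0.668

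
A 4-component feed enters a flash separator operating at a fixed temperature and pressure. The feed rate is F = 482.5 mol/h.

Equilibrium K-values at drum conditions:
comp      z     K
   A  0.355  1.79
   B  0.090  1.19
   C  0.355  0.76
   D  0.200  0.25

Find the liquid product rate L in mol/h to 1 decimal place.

Newton–Raphson from β = 0.5:
  β = 0.500: g = -0.1202, g' = -0.431 → β = 0.221
  β = 0.221: g = -0.0147, g' = -0.348 → β = 0.179
Converged at β = 0.179.
Then V = β·F = 0.1789·482.5 = 86.3 mol/h and L = F − V = 396.2 mol/h.

L = 396.2 mol/h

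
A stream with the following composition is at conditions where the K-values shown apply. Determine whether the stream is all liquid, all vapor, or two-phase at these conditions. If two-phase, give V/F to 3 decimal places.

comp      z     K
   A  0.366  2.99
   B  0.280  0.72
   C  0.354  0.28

two-phase, V/F = 0.352

ΣzᵢKᵢ = 1.395; Σzᵢ/Kᵢ = 1.776.
Both exceed 1, so a two-phase solution exists.
Let ψ = V/F and solve Σ zᵢ(Kᵢ−1)/(1+ψ(Kᵢ−1)) = 0.
Newton iteration, ψ⁰ = 0.5:
  ψ = 0.500: g = -0.1243, g' = -0.842 → ψ = 0.352
Converged at ψ = 0.352.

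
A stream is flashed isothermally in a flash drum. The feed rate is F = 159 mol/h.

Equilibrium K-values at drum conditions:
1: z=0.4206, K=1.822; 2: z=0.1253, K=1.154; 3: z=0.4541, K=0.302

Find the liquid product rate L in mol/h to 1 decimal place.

Rachford–Rice: g(V/F) = Σ zᵢ(Kᵢ−1)/(1+V/F(Kᵢ−1)) = 0.
Check two-phase: ΣzᵢKᵢ = 1.0481 > 1 and Σzᵢ/Kᵢ = 1.8431 > 1, so g(0) = 0.0481 > 0 and g(1) = -0.8431 < 0.
Iterate (Newton) starting at V/F = 0.5:
  V/F = 0.5000: g = -0.22394, g' = -0.6673 → V/F = 0.1644
  V/F = 0.1644: g = -0.03467, g' = -0.5057 → V/F = 0.0959
  V/F = 0.0959: g = -0.00020, g' = -0.5012 → V/F = 0.0955
Converged at V/F = 0.0955.
Then V = V/F·F = 0.0955·159 = 15.2 mol/h and L = F − V = 143.8 mol/h.

L = 143.8 mol/h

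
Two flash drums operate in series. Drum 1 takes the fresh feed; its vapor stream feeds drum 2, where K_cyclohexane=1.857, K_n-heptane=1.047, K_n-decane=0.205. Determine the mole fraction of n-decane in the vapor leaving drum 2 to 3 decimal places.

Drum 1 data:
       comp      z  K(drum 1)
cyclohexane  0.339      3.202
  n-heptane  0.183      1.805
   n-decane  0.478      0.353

y_n-decane (drum 2) = 0.083

Drum 1:
Rachford–Rice: g(ψ₁) = Σ zᵢ(Kᵢ−1)/(1+ψ₁(Kᵢ−1)) = 0.
Feasibility: ΣzᵢKᵢ = 1.585, Σzᵢ/Kᵢ = 1.561 — both > 1, two phases present.
Iterate (Newton) starting at ψ₁ = 0.46:
  ψ₁ = 0.460: g = 0.0380, g' = -0.874 → ψ₁ = 0.503
  ψ₁ = 0.503: g = 0.0001, g' = -0.870 → ψ₁ = 0.504
Converged at ψ₁ = 0.504.
Drum-1 compositions:
  cyclohexane: x = 0.161, y = 0.515
  n-heptane: x = 0.130, y = 0.235
  n-decane: x = 0.709, y = 0.250
Drum-2 feed = drum-1 vapor: z₂ = (0.5147, 0.2350, 0.2503).
Drum 2:
Let ψ₂ = V/F and solve Σ zᵢ(Kᵢ−1)/(1+ψ₂(Kᵢ−1)) = 0.
Check two-phase: ΣzᵢKᵢ = 1.253 > 1 and Σzᵢ/Kᵢ = 1.723 > 1, so g(0) = 0.253 > 0 and g(1) = -0.723 < 0.
Newton iteration, ψ₂⁰ = 0.59:
  ψ₂ = 0.590: g = -0.0711, g' = -0.728 → ψ₂ = 0.492
  ψ₂ = 0.492: g = -0.0060, g' = -0.615 → ψ₂ = 0.483
Converged at ψ₂ = 0.483.
  cyclohexane: x = 0.364, y = 0.676
  n-heptane: x = 0.230, y = 0.241
  n-decane: x = 0.406, y = 0.083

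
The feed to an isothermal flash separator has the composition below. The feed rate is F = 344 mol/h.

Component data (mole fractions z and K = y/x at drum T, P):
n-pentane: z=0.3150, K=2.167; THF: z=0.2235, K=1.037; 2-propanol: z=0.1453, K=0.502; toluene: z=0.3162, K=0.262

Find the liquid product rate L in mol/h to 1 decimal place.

L = 304.1 mol/h

Let ψ = V/F and solve Σ zᵢ(Kᵢ−1)/(1+ψ(Kᵢ−1)) = 0.
g(0) = ΣzᵢKᵢ − 1 = 0.0702 and g(1) = 1 − Σzᵢ/Kᵢ = -0.8572, so a root lies in (0, 1).
Iterate (Newton) starting at ψ = 0.61:
  ψ = 0.6100: g = -0.30553, g' = -0.7907 → ψ = 0.2236
  ψ = 0.2236: g = -0.06117, g' = -0.5628 → ψ = 0.1149
  ψ = 0.1149: g = 0.00064, g' = -0.5800 → ψ = 0.1160
Converged at ψ = 0.1160.
Then V = ψ·F = 0.1160·344 = 39.9 mol/h and L = F − V = 304.1 mol/h.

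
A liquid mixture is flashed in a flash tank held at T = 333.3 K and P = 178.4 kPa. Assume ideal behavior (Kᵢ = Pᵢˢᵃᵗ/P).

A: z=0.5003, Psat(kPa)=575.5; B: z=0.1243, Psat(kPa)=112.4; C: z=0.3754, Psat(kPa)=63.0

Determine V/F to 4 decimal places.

Raoult's law: Kᵢ = Pᵢˢᵃᵗ/P = Pᵢˢᵃᵗ/178.4.
  K_A = 575.5/178.4 = 3.225897, K_B = 112.4/178.4 = 0.630045, K_C = 63.0/178.4 = 0.353139
Material balance + equilibrium reduce to Σ zᵢ(Kᵢ−1)/(1+V/F(Kᵢ−1)) = 0.
Check two-phase: ΣzᵢKᵢ = 1.8248 > 1 and Σzᵢ/Kᵢ = 1.4154 > 1, so g(0) = 0.8248 > 0 and g(1) = -0.4154 < 0.
Iterate (Newton) starting at V/F = 0.5:
  V/F = 0.5000: g = 0.11171, g' = -0.9240 → V/F = 0.6209
  V/F = 0.6209: g = 0.00198, g' = -0.9042 → V/F = 0.6231
Converged at V/F = 0.6231.

V/F = 0.6231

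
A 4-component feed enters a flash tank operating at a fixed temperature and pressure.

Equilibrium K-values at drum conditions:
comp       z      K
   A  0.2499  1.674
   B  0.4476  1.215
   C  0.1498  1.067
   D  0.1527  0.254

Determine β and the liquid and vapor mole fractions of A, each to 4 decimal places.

β = 0.6238, x_A = 0.1759, y_A = 0.2945

Newton iteration, β⁰ = 0.5:
  β = 0.5000: g = 0.04090, g' = -0.2972 → β = 0.6376
  β = 0.6376: g = -0.00520, g' = -0.3813 → β = 0.6240
  β = 0.6240: g = -0.00007, g' = -0.3704 → β = 0.6238
Converged at β = 0.6238.
Compositions from xᵢ = zᵢ/(1+β(Kᵢ−1)), yᵢ = Kᵢxᵢ:
  A: x = 0.1759, y = 0.2945
  B: x = 0.3947, y = 0.4795
  C: x = 0.1438, y = 0.1534
  D: x = 0.2856, y = 0.0725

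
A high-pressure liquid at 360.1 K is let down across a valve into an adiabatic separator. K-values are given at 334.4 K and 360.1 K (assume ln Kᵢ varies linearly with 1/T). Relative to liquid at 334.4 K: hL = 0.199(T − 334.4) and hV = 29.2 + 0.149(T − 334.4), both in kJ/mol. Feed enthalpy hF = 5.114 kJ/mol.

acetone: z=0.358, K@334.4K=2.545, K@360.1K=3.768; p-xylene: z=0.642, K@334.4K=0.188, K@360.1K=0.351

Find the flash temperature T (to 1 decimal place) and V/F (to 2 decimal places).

Adiabatic flash: solve Rachford–Rice at each trial T, then check hF = ψ·hV(T) + (1−ψ)·hL(T).
  T = 334.4 K: K = (2.545, 0.188), RR gives ψ = 0.025, H_out = 0.740 kJ/mol
  T = 360.1 K: K = (3.768, 0.351), RR gives ψ = 0.320, H_out = 14.038 kJ/mol
  T = 347.2 K: K = (3.117, 0.260), RR gives ψ = 0.180, H_out = 7.694 kJ/mol
  T = 340.8 K: K = (2.822, 0.222), RR gives ψ = 0.108, H_out = 4.378 kJ/mol
  T = 344.0 K: K = (2.967, 0.240), RR gives ψ = 0.145, H_out = 6.065 kJ/mol
  T = 342.4 K: K = (2.894, 0.231), RR gives ψ = 0.126, H_out = 5.230 kJ/mol
Linear interpolation between T = 340.8 (H_out = 4.378) and T = 342.4 (H_out = 5.230) on hF = 5.114 gives T ≈ 342.2 K, at which ψ = 0.12.

T = 342.2 K, V/F = 0.12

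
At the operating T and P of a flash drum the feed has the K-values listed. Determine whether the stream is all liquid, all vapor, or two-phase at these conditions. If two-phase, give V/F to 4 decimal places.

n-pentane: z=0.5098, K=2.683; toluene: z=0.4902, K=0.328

two-phase, V/F = 0.4674

ΣzᵢKᵢ = 1.5286; Σzᵢ/Kᵢ = 1.6845.
Both exceed 1, so a two-phase solution exists.
Binary case is linear: z₁(K₁−1)(1+ψ(K₂−1)) + z₂(K₂−1)(1+ψ(K₁−1)) = 0
⇒ ψ = [z₁(K₁−1)+z₂(K₂−1)] / [−(K₁−1)(K₂−1)] = 0.52858/1.13098 = 0.4674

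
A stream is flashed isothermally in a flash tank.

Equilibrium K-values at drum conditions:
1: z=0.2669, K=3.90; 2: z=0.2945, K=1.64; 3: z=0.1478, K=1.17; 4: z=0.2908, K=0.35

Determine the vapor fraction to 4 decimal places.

Material balance + equilibrium reduce to Σ zᵢ(Kᵢ−1)/(1+ψ(Kᵢ−1)) = 0.
Feasibility: ΣzᵢKᵢ = 1.7986, Σzᵢ/Kᵢ = 1.2052 — both > 1, two phases present.
Newton–Raphson from ψ = 0.45:
  ψ = 0.4500: g = 0.23831, g' = -0.7443 → ψ = 0.7702
  ψ = 0.7702: g = 0.00934, g' = -0.7648 → ψ = 0.7824
  ψ = 0.7824: g = -0.00007, g' = -0.7756 → ψ = 0.7823
Converged at ψ = 0.7823.

ψ = 0.7823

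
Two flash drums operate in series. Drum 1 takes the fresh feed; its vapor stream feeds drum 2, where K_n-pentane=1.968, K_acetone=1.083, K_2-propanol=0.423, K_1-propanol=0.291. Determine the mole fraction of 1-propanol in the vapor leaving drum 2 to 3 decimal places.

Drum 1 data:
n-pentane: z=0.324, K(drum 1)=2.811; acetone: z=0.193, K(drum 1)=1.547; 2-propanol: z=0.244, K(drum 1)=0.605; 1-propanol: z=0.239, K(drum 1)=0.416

y_1-propanol (drum 2) = 0.065

Drum 1:
Rachford–Rice: g(ψ₁) = Σ zᵢ(Kᵢ−1)/(1+ψ₁(Kᵢ−1)) = 0.
Feasibility: ΣzᵢKᵢ = 1.456, Σzᵢ/Kᵢ = 1.218 — both > 1, two phases present.
Newton iteration, ψ₁⁰ = 0.59:
  ψ₁ = 0.590: g = 0.0249, g' = -0.536 → ψ₁ = 0.636
Converged at ψ₁ = 0.636.
Drum-1 compositions:
  n-pentane: x = 0.151, y = 0.423
  acetone: x = 0.143, y = 0.221
  2-propanol: x = 0.326, y = 0.197
  1-propanol: x = 0.380, y = 0.158
Drum-2 feed = drum-1 vapor: z₂ = (0.4231, 0.2215, 0.1972, 0.1582).
Drum 2:
Rachford–Rice: g(ψ₂) = Σ zᵢ(Kᵢ−1)/(1+ψ₂(Kᵢ−1)) = 0.
Check two-phase: ΣzᵢKᵢ = 1.202 > 1 and Σzᵢ/Kᵢ = 1.429 > 1, so g(0) = 0.202 > 0 and g(1) = -0.429 < 0.
Iterate (Newton) starting at ψ₂ = 0.38:
  ψ₂ = 0.380: g = 0.0179, g' = -0.470 → ψ₂ = 0.418
Converged at ψ₂ = 0.418.
  n-pentane: x = 0.301, y = 0.593
  acetone: x = 0.214, y = 0.232
  2-propanol: x = 0.260, y = 0.110
  1-propanol: x = 0.225, y = 0.065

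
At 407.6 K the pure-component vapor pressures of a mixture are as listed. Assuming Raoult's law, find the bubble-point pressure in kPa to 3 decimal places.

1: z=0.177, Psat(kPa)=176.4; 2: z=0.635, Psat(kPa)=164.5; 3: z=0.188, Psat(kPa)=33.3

At the bubble point ψ → 0, so ΣzᵢKᵢ = 1 with Kᵢ = Pᵢˢᵃᵗ/P ⇒ P = ΣzᵢPᵢˢᵃᵗ.
P = 0.177·176.4 + 0.635·164.5 + 0.188·33.3 = 141.941 kPa

Pbub = 141.941 kPa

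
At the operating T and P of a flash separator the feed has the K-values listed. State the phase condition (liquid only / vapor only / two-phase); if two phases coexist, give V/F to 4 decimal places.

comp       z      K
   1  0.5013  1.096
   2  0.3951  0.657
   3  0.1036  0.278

liquid only

ΣzᵢKᵢ = 0.8378; Σzᵢ/Kᵢ = 1.4314.
Since ΣzᵢKᵢ < 1 the mixture is below its bubble point — single liquid phase.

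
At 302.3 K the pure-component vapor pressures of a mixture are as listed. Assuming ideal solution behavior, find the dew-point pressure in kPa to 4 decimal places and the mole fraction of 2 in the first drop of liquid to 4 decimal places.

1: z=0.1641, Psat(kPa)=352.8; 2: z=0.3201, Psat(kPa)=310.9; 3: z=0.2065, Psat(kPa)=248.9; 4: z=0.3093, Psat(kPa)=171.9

At the dew point ψ → 1, so Σzᵢ/Kᵢ = 1 with Kᵢ = Pᵢˢᵃᵗ/P ⇒ 1/P = Σzᵢ/Pᵢˢᵃᵗ.
1/P = 0.1641/352.8 + 0.3201/310.9 + 0.2065/248.9 + 0.3093/171.9 = 0.0041237 ⇒ P = 242.5018 kPa
xᵢ = zᵢP/Pᵢˢᵃᵗ ⇒ x_2 = 0.3201·242.5018/310.9 = 0.2497

Pdew = 242.5018 kPa, x_2 = 0.2497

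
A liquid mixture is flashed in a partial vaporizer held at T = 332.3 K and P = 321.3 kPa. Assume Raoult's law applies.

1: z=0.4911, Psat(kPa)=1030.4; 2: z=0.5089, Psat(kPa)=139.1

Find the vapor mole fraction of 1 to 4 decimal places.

Raoult's law: Kᵢ = Pᵢˢᵃᵗ/P = Pᵢˢᵃᵗ/321.3.
  K_1 = 1030.4/321.3 = 3.206972, K_2 = 139.1/321.3 = 0.432929
Material balance + equilibrium reduce to Σ zᵢ(Kᵢ−1)/(1+ψ(Kᵢ−1)) = 0.
Check two-phase: ΣzᵢKᵢ = 1.7953 > 1 and Σzᵢ/Kᵢ = 1.3286 > 1, so g(0) = 0.7953 > 0 and g(1) = -0.3286 < 0.
Newton iteration, ψ⁰ = 0.61:
  ψ = 0.6100: g = 0.02075, g' = -0.8170 → ψ = 0.6354
Converged at ψ = 0.6354.
Compositions from xᵢ = zᵢ/(1+ψ(Kᵢ−1)), yᵢ = Kᵢxᵢ:
  1: x = 0.2044, y = 0.6556
  2: x = 0.7956, y = 0.3444

y_1 = 0.6556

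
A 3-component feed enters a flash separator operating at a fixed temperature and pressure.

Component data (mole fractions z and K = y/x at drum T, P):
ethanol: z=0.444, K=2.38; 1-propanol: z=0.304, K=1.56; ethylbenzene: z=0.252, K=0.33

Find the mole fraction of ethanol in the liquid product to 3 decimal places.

x_ethanol = 0.204

Rachford–Rice: g(ψ) = Σ zᵢ(Kᵢ−1)/(1+ψ(Kᵢ−1)) = 0.
Feasibility: ΣzᵢKᵢ = 1.614, Σzᵢ/Kᵢ = 1.145 — both > 1, two phases present.
Newton iteration, ψ⁰ = 0.5:
  ψ = 0.500: g = 0.2417, g' = -0.610 → ψ = 0.896
  ψ = 0.896: g = -0.0352, g' = -0.920 → ψ = 0.858
  ψ = 0.858: g = -0.0015, g' = -0.846 → ψ = 0.856
Converged at ψ = 0.856.
Compositions from xᵢ = zᵢ/(1+ψ(Kᵢ−1)), yᵢ = Kᵢxᵢ:
  ethanol: x = 0.204, y = 0.484
  1-propanol: x = 0.205, y = 0.321
  ethylbenzene: x = 0.591, y = 0.195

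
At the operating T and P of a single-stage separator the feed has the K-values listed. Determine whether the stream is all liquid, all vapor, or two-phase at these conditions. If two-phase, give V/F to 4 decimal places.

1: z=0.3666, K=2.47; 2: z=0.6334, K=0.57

ΣzᵢKᵢ = 1.2665; Σzᵢ/Kᵢ = 1.2596.
Both exceed 1, so a two-phase solution exists.
Let ψ = V/F and solve Σ zᵢ(Kᵢ−1)/(1+ψ(Kᵢ−1)) = 0.
Binary case is linear: z₁(K₁−1)(1+ψ(K₂−1)) + z₂(K₂−1)(1+ψ(K₁−1)) = 0
⇒ ψ = [z₁(K₁−1)+z₂(K₂−1)] / [−(K₁−1)(K₂−1)] = 0.26654/0.63210 = 0.4217

two-phase, V/F = 0.4217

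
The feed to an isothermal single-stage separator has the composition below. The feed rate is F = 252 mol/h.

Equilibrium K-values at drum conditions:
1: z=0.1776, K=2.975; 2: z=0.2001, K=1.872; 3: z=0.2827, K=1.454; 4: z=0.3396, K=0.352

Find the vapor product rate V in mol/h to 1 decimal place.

V = 157.5 mol/h

Iterate (Newton) starting at ψ = 0.5:
  ψ = 0.5000: g = 0.07706, g' = -0.5999 → ψ = 0.6285
  ψ = 0.6285: g = -0.00217, g' = -0.6425 → ψ = 0.6251
Converged at ψ = 0.6251.
Then V = ψ·F = 0.6251·252 = 157.5 mol/h and L = F − V = 94.5 mol/h.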